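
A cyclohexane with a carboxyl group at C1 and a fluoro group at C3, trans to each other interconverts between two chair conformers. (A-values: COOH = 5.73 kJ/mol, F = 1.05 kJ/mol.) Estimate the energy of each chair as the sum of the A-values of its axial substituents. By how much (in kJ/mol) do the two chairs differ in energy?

C1 and C3 have the same parity, so for the trans isomer the two substituents are one axial and one equatorial in each chair.
Chair I (carboxyl axial, fluoro equatorial): E = 5.73 kJ/mol.
Chair II (carboxyl equatorial, fluoro axial): E = 1.05 kJ/mol.
ΔE = 5.73 − 1.05 = 4.68 kJ/mol; chair II is more stable.

4.68 kJ/mol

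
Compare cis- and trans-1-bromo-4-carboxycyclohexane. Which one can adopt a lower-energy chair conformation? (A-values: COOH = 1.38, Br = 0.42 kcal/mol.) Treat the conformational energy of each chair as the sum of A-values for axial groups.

trans

At 1,4 positions (parity opposite): cis → (a,e or e,a); trans → (e,e or a,a).
Best chair for cis: E = 0.42 kcal/mol; best chair for trans: E = 0.00 kcal/mol.
The trans isomer is lower by 0.42 kcal/mol.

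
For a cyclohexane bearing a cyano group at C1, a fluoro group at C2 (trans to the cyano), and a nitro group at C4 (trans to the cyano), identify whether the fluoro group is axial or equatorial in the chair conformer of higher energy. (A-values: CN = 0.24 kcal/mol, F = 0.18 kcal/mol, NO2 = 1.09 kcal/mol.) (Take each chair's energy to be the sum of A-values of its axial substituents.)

Chair I (cyano axial, fluoro axial, nitro axial): E = 1.51 kcal/mol.
Chair II (cyano equatorial, fluoro equatorial, nitro equatorial): E = 0.00 kcal/mol.
Chair I is the less stable (higher-energy) conformer, and in that chair the fluoro group is axial.

axial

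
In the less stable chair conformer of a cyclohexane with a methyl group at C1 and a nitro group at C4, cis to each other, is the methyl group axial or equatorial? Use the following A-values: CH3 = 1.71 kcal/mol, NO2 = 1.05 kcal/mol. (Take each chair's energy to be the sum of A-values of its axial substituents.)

C1 and C4 have opposite parity, so for the cis isomer the two substituents are one axial and one equatorial in each chair.
Chair I (methyl axial, nitro equatorial): E = 1.71 kcal/mol.
Chair II (methyl equatorial, nitro axial): E = 1.05 kcal/mol.
Chair I is the less stable (higher-energy) conformer, and in that chair the methyl group is axial.

axial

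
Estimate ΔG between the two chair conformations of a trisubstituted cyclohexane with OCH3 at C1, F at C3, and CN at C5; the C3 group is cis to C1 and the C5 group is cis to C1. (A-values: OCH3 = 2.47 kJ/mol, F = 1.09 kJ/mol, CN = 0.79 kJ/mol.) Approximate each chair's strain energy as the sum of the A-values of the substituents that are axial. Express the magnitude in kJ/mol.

Chair I (methoxy axial, fluoro axial, cyano axial): E = 4.35 kJ/mol.
Chair II (methoxy equatorial, fluoro equatorial, cyano equatorial): E = 0.00 kJ/mol.
ΔE = 4.35 − 0.00 = 4.35 kJ/mol; chair II is more stable.

4.35 kJ/mol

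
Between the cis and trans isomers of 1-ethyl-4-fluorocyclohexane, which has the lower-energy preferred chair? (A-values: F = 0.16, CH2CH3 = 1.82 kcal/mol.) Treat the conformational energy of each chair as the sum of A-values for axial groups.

At 1,4 positions (parity opposite): cis → (a,e or e,a); trans → (e,e or a,a).
Best chair for cis: E = 0.16 kcal/mol; best chair for trans: E = 0.00 kcal/mol.
The trans isomer is lower by 0.16 kcal/mol.

trans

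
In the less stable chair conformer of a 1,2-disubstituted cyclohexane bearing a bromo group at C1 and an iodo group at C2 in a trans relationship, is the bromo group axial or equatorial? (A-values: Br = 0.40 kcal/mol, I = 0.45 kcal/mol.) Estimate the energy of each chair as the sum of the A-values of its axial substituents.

axial

C1 and C2 have opposite parity, so for the trans isomer the two substituents are e,e in one chair and a,a in the other.
Chair I (bromo axial, iodo axial): E = 0.85 kcal/mol.
Chair II (bromo equatorial, iodo equatorial): E = 0.00 kcal/mol.
Chair I is the less stable (higher-energy) conformer, and in that chair the bromo group is axial.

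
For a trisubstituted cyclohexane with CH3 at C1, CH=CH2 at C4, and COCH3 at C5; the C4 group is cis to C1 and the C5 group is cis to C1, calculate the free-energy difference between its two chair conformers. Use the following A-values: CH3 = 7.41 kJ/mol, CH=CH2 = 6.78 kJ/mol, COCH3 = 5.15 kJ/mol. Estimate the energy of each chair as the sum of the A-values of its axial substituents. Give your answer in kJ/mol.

Chair I (methyl axial, vinyl equatorial, acetyl axial): E = 12.56 kJ/mol.
Chair II (methyl equatorial, vinyl axial, acetyl equatorial): E = 6.78 kJ/mol.
ΔE = 12.56 − 6.78 = 5.78 kJ/mol; chair II is more stable.

5.78 kJ/mol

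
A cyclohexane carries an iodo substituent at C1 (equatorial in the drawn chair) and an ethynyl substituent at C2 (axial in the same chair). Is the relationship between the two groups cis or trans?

cis

C1 and C2 have opposite parity, so their axial bonds point in opposite directions.
With opposite-parity carbons, two substituents on the same face are one axial and one equatorial; opposite faces give both axial or both equatorial.
Here the groups are equatorial/axial → same face → cis.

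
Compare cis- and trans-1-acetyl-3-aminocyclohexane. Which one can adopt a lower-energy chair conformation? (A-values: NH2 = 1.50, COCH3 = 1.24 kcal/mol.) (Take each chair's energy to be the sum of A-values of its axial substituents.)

At 1,3 positions (parity same): cis → (e,e or a,a); trans → (a,e or e,a).
Best chair for cis: E = 0.00 kcal/mol; best chair for trans: E = 1.24 kcal/mol.
The cis isomer is lower by 1.24 kcal/mol.

cis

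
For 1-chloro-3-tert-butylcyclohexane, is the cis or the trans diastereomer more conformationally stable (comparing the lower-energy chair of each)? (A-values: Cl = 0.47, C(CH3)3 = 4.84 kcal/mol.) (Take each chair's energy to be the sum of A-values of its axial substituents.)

At 1,3 positions (parity same): cis → (e,e or a,a); trans → (a,e or e,a).
Best chair for cis: E = 0.00 kcal/mol; best chair for trans: E = 0.47 kcal/mol.
The cis isomer is lower by 0.47 kcal/mol.

cis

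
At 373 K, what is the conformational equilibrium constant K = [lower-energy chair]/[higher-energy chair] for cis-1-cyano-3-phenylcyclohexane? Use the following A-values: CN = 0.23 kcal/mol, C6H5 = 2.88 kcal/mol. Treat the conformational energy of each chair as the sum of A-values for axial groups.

C1 and C3 have the same parity, so for the cis isomer the two substituents are e,e in one chair and a,a in the other.
Chair I (cyano axial, phenyl axial): E = 3.11 kcal/mol; chair II (cyano equatorial, phenyl equatorial): E = 0.00 kcal/mol.
ΔG = 3.11 kcal/mol between the two chairs.
K = exp(ΔG/RT) with R = 1.987×10⁻³ kcal mol⁻¹ K⁻¹ and T = 373 K gives K ≈ 66.4.

K ≈ 66.4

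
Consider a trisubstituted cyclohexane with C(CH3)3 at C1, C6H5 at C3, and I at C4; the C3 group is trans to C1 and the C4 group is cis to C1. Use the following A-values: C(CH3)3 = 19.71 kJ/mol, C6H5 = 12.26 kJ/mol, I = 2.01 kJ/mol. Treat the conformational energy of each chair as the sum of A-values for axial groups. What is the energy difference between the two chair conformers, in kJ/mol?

Chair I (tert-butyl axial, phenyl equatorial, iodo equatorial): E = 19.71 kJ/mol.
Chair II (tert-butyl equatorial, phenyl axial, iodo axial): E = 14.27 kJ/mol.
ΔE = 19.71 − 14.27 = 5.44 kJ/mol; chair II is more stable.

5.44 kJ/mol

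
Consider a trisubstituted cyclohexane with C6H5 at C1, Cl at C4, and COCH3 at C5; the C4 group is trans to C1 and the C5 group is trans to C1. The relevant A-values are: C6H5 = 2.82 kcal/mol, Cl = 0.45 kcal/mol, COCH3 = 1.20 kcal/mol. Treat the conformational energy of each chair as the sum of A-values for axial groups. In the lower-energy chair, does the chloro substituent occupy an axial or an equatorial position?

Chair I (phenyl axial, chloro axial, acetyl equatorial): E = 3.27 kcal/mol.
Chair II (phenyl equatorial, chloro equatorial, acetyl axial): E = 1.20 kcal/mol.
Chair II is the more stable (lower-energy) conformer, and in that chair the chloro group is equatorial.

equatorial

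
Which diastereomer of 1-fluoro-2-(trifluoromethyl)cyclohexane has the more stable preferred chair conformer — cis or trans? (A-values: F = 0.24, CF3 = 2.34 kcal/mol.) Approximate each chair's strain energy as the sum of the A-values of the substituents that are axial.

trans

At 1,2 positions (parity opposite): cis → (a,e or e,a); trans → (e,e or a,a).
Best chair for cis: E = 0.24 kcal/mol; best chair for trans: E = 0.00 kcal/mol.
The trans isomer is lower by 0.24 kcal/mol.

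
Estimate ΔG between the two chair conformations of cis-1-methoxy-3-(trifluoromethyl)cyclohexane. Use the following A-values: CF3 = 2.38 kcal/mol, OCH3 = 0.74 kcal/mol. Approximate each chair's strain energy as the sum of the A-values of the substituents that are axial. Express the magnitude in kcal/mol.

3.12 kcal/mol

C1 and C3 have the same parity, so for the cis isomer the two substituents are e,e in one chair and a,a in the other.
Chair I (trifluoromethyl axial, methoxy axial): E = 3.12 kcal/mol.
Chair II (trifluoromethyl equatorial, methoxy equatorial): E = 0.00 kcal/mol.
ΔE = 3.12 − 0.00 = 3.12 kcal/mol; chair II is more stable.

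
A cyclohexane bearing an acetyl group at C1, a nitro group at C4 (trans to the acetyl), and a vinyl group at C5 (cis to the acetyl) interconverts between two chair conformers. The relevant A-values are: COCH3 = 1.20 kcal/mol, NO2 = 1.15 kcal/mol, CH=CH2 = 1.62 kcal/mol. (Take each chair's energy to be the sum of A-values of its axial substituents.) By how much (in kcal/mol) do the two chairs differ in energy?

3.97 kcal/mol

Chair I (acetyl axial, nitro axial, vinyl axial): E = 3.97 kcal/mol.
Chair II (acetyl equatorial, nitro equatorial, vinyl equatorial): E = 0.00 kcal/mol.
ΔE = 3.97 − 0.00 = 3.97 kcal/mol; chair II is more stable.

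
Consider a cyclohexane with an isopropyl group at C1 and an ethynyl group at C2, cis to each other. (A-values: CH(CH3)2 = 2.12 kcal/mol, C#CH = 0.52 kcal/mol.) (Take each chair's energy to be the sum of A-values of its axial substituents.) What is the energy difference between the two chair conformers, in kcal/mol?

1.60 kcal/mol

C1 and C2 have opposite parity, so for the cis isomer the two substituents are one axial and one equatorial in each chair.
Chair I (isopropyl axial, ethynyl equatorial): E = 2.12 kcal/mol.
Chair II (isopropyl equatorial, ethynyl axial): E = 0.52 kcal/mol.
ΔE = 2.12 − 0.52 = 1.60 kcal/mol; chair II is more stable.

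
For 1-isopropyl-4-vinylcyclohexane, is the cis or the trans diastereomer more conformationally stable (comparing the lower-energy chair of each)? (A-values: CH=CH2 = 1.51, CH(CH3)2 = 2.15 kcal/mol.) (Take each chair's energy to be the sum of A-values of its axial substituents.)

At 1,4 positions (parity opposite): cis → (a,e or e,a); trans → (e,e or a,a).
Best chair for cis: E = 1.51 kcal/mol; best chair for trans: E = 0.00 kcal/mol.
The trans isomer is lower by 1.51 kcal/mol.

trans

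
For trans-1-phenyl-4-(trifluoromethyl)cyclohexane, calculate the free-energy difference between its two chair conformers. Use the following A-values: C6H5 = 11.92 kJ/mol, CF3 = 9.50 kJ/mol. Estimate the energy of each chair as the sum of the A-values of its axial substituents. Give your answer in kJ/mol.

21.42 kJ/mol

C1 and C4 have opposite parity, so for the trans isomer the two substituents are e,e in one chair and a,a in the other.
Chair I (phenyl axial, trifluoromethyl axial): E = 21.42 kJ/mol.
Chair II (phenyl equatorial, trifluoromethyl equatorial): E = 0.00 kJ/mol.
ΔE = 21.42 − 0.00 = 21.42 kJ/mol; chair II is more stable.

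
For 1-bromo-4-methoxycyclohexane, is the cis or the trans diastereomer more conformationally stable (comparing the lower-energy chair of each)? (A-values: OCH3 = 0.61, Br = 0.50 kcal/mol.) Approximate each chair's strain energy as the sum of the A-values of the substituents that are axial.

trans

At 1,4 positions (parity opposite): cis → (a,e or e,a); trans → (e,e or a,a).
Best chair for cis: E = 0.50 kcal/mol; best chair for trans: E = 0.00 kcal/mol.
The trans isomer is lower by 0.50 kcal/mol.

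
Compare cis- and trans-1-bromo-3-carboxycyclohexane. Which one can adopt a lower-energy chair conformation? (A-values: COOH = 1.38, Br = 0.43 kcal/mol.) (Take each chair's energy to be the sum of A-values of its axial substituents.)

cis

At 1,3 positions (parity same): cis → (e,e or a,a); trans → (a,e or e,a).
Best chair for cis: E = 0.00 kcal/mol; best chair for trans: E = 0.43 kcal/mol.
The cis isomer is lower by 0.43 kcal/mol.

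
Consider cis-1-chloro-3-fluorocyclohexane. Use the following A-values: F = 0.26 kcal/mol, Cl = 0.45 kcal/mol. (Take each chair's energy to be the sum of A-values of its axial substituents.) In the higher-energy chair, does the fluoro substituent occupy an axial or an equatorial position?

axial

C1 and C3 have the same parity, so for the cis isomer the two substituents are e,e in one chair and a,a in the other.
Chair I (fluoro axial, chloro axial): E = 0.71 kcal/mol.
Chair II (fluoro equatorial, chloro equatorial): E = 0.00 kcal/mol.
Chair I is the less stable (higher-energy) conformer, and in that chair the fluoro group is axial.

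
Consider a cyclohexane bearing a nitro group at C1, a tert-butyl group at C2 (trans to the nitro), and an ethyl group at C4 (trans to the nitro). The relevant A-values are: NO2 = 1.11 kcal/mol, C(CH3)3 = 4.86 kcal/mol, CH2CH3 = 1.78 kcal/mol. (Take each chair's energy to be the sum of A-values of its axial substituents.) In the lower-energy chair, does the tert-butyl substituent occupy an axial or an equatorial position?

Chair I (nitro axial, tert-butyl axial, ethyl axial): E = 7.75 kcal/mol.
Chair II (nitro equatorial, tert-butyl equatorial, ethyl equatorial): E = 0.00 kcal/mol.
Chair II is the more stable (lower-energy) conformer, and in that chair the tert-butyl group is equatorial.

equatorial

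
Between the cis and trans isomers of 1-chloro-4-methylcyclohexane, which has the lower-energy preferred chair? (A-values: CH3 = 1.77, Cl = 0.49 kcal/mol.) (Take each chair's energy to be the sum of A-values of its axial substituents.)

trans

At 1,4 positions (parity opposite): cis → (a,e or e,a); trans → (e,e or a,a).
Best chair for cis: E = 0.49 kcal/mol; best chair for trans: E = 0.00 kcal/mol.
The trans isomer is lower by 0.49 kcal/mol.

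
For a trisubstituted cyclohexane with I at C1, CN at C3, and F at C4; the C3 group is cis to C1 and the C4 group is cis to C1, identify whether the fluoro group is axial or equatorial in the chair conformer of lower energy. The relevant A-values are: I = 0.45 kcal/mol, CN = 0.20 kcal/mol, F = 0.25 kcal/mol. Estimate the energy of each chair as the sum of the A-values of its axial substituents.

axial

Chair I (iodo axial, cyano axial, fluoro equatorial): E = 0.65 kcal/mol.
Chair II (iodo equatorial, cyano equatorial, fluoro axial): E = 0.25 kcal/mol.
Chair II is the more stable (lower-energy) conformer, and in that chair the fluoro group is axial.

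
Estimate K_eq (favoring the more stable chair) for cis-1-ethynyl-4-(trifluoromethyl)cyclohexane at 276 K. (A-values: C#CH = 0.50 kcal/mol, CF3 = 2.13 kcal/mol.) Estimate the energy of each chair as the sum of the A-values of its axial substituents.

C1 and C4 have opposite parity, so for the cis isomer the two substituents are one axial and one equatorial in each chair.
Chair I (ethynyl axial, trifluoromethyl equatorial): E = 0.50 kcal/mol; chair II (ethynyl equatorial, trifluoromethyl axial): E = 2.13 kcal/mol.
ΔG = 1.63 kcal/mol between the two chairs.
K = exp(ΔG/RT) with R = 1.987×10⁻³ kcal mol⁻¹ K⁻¹ and T = 276 K gives K ≈ 19.5.

K ≈ 19.5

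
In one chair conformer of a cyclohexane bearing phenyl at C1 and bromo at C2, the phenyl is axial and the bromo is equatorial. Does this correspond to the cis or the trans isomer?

cis

C1 and C2 have opposite parity, so their axial bonds point in opposite directions.
With opposite-parity carbons, two substituents on the same face are one axial and one equatorial; opposite faces give both axial or both equatorial.
Here the groups are axial/equatorial → same face → cis.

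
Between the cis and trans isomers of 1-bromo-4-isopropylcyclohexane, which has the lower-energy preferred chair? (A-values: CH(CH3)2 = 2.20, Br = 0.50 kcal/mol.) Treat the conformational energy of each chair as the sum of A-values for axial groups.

At 1,4 positions (parity opposite): cis → (a,e or e,a); trans → (e,e or a,a).
Best chair for cis: E = 0.50 kcal/mol; best chair for trans: E = 0.00 kcal/mol.
The trans isomer is lower by 0.50 kcal/mol.

trans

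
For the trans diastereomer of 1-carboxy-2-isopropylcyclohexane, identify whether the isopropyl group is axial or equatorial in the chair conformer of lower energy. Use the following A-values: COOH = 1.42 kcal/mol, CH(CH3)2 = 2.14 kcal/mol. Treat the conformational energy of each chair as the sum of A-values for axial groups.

C1 and C2 have opposite parity, so for the trans isomer the two substituents are e,e in one chair and a,a in the other.
Chair I (carboxyl axial, isopropyl axial): E = 3.56 kcal/mol.
Chair II (carboxyl equatorial, isopropyl equatorial): E = 0.00 kcal/mol.
Chair II is the more stable (lower-energy) conformer, and in that chair the isopropyl group is equatorial.

equatorial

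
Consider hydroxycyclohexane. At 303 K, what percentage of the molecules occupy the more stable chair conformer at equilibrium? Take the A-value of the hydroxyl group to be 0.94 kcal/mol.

One chair has the hydroxyl group axial (E = 0.94 kcal/mol) and the other has it equatorial (E = 0).
ΔG = 0.94 kcal/mol between the two chairs.
K = exp(ΔG/RT) with R = 1.987×10⁻³ kcal mol⁻¹ K⁻¹ and T = 303 K gives K ≈ 4.77.
Fraction in the lower-energy chair = K/(K+1) = 82.7%.

82.7%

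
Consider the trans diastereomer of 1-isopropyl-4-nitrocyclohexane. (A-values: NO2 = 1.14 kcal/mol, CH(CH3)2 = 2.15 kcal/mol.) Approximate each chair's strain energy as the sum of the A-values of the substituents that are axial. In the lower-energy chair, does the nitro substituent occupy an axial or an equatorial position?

C1 and C4 have opposite parity, so for the trans isomer the two substituents are e,e in one chair and a,a in the other.
Chair I (nitro axial, isopropyl axial): E = 3.29 kcal/mol.
Chair II (nitro equatorial, isopropyl equatorial): E = 0.00 kcal/mol.
Chair II is the more stable (lower-energy) conformer, and in that chair the nitro group is equatorial.

equatorial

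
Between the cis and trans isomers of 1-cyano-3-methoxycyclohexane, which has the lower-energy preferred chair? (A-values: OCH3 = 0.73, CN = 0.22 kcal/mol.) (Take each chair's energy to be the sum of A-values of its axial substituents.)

At 1,3 positions (parity same): cis → (e,e or a,a); trans → (a,e or e,a).
Best chair for cis: E = 0.00 kcal/mol; best chair for trans: E = 0.22 kcal/mol.
The cis isomer is lower by 0.22 kcal/mol.

cis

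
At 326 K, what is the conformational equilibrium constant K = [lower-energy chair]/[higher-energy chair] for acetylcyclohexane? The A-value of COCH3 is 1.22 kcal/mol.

One chair has the acetyl group axial (E = 1.22 kcal/mol) and the other has it equatorial (E = 0).
ΔG = 1.22 kcal/mol between the two chairs.
K = exp(ΔG/RT) with R = 1.987×10⁻³ kcal mol⁻¹ K⁻¹ and T = 326 K gives K ≈ 6.58.

K ≈ 6.58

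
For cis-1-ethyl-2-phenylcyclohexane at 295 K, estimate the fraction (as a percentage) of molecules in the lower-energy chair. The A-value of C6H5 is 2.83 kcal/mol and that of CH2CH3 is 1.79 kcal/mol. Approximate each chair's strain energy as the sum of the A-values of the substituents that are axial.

C1 and C2 have opposite parity, so for the cis isomer the two substituents are one axial and one equatorial in each chair.
Chair I (phenyl axial, ethyl equatorial): E = 2.83 kcal/mol; chair II (phenyl equatorial, ethyl axial): E = 1.79 kcal/mol.
ΔG = 1.04 kcal/mol between the two chairs.
K = exp(ΔG/RT) with R = 1.987×10⁻³ kcal mol⁻¹ K⁻¹ and T = 295 K gives K ≈ 5.9.
Fraction in the lower-energy chair = K/(K+1) = 85.5%.

85.5%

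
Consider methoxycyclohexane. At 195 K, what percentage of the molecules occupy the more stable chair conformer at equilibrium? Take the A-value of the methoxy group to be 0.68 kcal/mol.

One chair has the methoxy group axial (E = 0.68 kcal/mol) and the other has it equatorial (E = 0).
ΔG = 0.68 kcal/mol between the two chairs.
K = exp(ΔG/RT) with R = 1.987×10⁻³ kcal mol⁻¹ K⁻¹ and T = 195 K gives K ≈ 5.78.
Fraction in the lower-energy chair = K/(K+1) = 85.3%.

85.3%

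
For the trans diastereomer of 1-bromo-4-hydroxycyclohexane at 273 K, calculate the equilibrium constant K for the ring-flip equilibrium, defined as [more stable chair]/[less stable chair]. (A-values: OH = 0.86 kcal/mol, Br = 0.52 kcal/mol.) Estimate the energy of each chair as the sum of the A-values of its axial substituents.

K ≈ 12.7

C1 and C4 have opposite parity, so for the trans isomer the two substituents are e,e in one chair and a,a in the other.
Chair I (hydroxyl axial, bromo axial): E = 1.38 kcal/mol; chair II (hydroxyl equatorial, bromo equatorial): E = 0.00 kcal/mol.
ΔG = 1.38 kcal/mol between the two chairs.
K = exp(ΔG/RT) with R = 1.987×10⁻³ kcal mol⁻¹ K⁻¹ and T = 273 K gives K ≈ 12.7.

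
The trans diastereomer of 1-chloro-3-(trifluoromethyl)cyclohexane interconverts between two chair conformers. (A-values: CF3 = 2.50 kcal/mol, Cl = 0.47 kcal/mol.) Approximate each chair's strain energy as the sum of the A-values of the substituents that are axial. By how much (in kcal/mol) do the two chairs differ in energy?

2.03 kcal/mol

C1 and C3 have the same parity, so for the trans isomer the two substituents are one axial and one equatorial in each chair.
Chair I (trifluoromethyl axial, chloro equatorial): E = 2.50 kcal/mol.
Chair II (trifluoromethyl equatorial, chloro axial): E = 0.47 kcal/mol.
ΔE = 2.50 − 0.47 = 2.03 kcal/mol; chair II is more stable.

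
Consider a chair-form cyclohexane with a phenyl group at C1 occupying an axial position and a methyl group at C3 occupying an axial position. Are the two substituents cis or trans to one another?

C1 and C3 have the same parity, so their axial bonds point in the same direction.
With same-parity carbons, two substituents on the same face are both axial or both equatorial; opposite faces give one of each.
Here the groups are axial/axial → same face → cis.

cis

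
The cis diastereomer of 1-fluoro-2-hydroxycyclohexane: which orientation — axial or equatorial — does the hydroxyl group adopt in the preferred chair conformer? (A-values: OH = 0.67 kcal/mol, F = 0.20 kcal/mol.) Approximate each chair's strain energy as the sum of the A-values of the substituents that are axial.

C1 and C2 have opposite parity, so for the cis isomer the two substituents are one axial and one equatorial in each chair.
Chair I (hydroxyl axial, fluoro equatorial): E = 0.67 kcal/mol.
Chair II (hydroxyl equatorial, fluoro axial): E = 0.20 kcal/mol.
Chair II is the more stable (lower-energy) conformer, and in that chair the hydroxyl group is equatorial.

equatorial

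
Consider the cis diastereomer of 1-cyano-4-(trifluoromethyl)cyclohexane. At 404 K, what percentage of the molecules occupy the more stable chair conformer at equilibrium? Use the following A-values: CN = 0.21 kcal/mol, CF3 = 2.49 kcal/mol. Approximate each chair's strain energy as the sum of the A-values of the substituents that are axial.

94.5%

C1 and C4 have opposite parity, so for the cis isomer the two substituents are one axial and one equatorial in each chair.
Chair I (cyano axial, trifluoromethyl equatorial): E = 0.21 kcal/mol; chair II (cyano equatorial, trifluoromethyl axial): E = 2.49 kcal/mol.
ΔG = 2.28 kcal/mol between the two chairs.
K = exp(ΔG/RT) with R = 1.987×10⁻³ kcal mol⁻¹ K⁻¹ and T = 404 K gives K ≈ 17.1.
Fraction in the lower-energy chair = K/(K+1) = 94.5%.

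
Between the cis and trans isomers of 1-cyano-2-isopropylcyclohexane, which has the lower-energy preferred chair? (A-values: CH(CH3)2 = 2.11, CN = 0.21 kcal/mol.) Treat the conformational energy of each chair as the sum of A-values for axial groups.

trans

At 1,2 positions (parity opposite): cis → (a,e or e,a); trans → (e,e or a,a).
Best chair for cis: E = 0.21 kcal/mol; best chair for trans: E = 0.00 kcal/mol.
The trans isomer is lower by 0.21 kcal/mol.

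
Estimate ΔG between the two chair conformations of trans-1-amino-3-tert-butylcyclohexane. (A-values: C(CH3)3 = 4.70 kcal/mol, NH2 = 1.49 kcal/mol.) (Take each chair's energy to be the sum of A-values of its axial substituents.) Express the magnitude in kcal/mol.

3.21 kcal/mol

C1 and C3 have the same parity, so for the trans isomer the two substituents are one axial and one equatorial in each chair.
Chair I (tert-butyl axial, amino equatorial): E = 4.70 kcal/mol.
Chair II (tert-butyl equatorial, amino axial): E = 1.49 kcal/mol.
ΔE = 4.70 − 1.49 = 3.21 kcal/mol; chair II is more stable.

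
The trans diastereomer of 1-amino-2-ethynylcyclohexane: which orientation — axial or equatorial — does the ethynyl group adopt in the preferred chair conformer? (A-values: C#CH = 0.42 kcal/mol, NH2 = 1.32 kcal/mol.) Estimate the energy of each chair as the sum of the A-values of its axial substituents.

C1 and C2 have opposite parity, so for the trans isomer the two substituents are e,e in one chair and a,a in the other.
Chair I (ethynyl axial, amino axial): E = 1.74 kcal/mol.
Chair II (ethynyl equatorial, amino equatorial): E = 0.00 kcal/mol.
Chair II is the more stable (lower-energy) conformer, and in that chair the ethynyl group is equatorial.

equatorial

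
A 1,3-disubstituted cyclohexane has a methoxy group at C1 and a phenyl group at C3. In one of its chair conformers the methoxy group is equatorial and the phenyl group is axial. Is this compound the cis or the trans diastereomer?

trans

C1 and C3 have the same parity, so their axial bonds point in the same direction.
With same-parity carbons, two substituents on the same face are both axial or both equatorial; opposite faces give one of each.
Here the groups are equatorial/axial → opposite face → trans.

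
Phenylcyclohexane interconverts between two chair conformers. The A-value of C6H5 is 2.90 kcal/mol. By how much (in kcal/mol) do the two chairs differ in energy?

2.90 kcal/mol

A monosubstituted cyclohexane has one chair with the phenyl group axial (E = A = 2.90 kcal/mol) and one with it equatorial (E = 0).
ΔE = 2.90 − 0 = 2.90 kcal/mol.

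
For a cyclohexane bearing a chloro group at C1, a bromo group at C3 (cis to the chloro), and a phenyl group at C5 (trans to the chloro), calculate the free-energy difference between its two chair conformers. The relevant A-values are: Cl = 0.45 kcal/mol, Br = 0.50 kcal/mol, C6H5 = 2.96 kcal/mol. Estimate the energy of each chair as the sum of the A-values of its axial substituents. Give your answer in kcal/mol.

2.01 kcal/mol

Chair I (chloro axial, bromo axial, phenyl equatorial): E = 0.95 kcal/mol.
Chair II (chloro equatorial, bromo equatorial, phenyl axial): E = 2.96 kcal/mol.
ΔE = 2.96 − 0.95 = 2.01 kcal/mol; chair I is more stable.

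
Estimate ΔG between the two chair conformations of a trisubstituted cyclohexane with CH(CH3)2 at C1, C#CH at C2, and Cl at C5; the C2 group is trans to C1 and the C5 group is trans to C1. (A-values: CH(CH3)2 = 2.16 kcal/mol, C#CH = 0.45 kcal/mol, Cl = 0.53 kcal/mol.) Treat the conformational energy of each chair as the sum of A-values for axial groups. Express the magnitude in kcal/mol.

2.08 kcal/mol

Chair I (isopropyl axial, ethynyl axial, chloro equatorial): E = 2.61 kcal/mol.
Chair II (isopropyl equatorial, ethynyl equatorial, chloro axial): E = 0.53 kcal/mol.
ΔE = 2.61 − 0.53 = 2.08 kcal/mol; chair II is more stable.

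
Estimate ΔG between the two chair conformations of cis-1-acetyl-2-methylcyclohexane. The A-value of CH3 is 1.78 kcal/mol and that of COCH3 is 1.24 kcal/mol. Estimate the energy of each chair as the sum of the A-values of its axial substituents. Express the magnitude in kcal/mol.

C1 and C2 have opposite parity, so for the cis isomer the two substituents are one axial and one equatorial in each chair.
Chair I (methyl axial, acetyl equatorial): E = 1.78 kcal/mol.
Chair II (methyl equatorial, acetyl axial): E = 1.24 kcal/mol.
ΔE = 1.78 − 1.24 = 0.54 kcal/mol; chair II is more stable.

0.54 kcal/mol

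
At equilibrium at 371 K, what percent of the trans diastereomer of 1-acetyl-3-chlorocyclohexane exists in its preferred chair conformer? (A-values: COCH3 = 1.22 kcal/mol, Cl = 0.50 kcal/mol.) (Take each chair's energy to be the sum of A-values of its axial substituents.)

C1 and C3 have the same parity, so for the trans isomer the two substituents are one axial and one equatorial in each chair.
Chair I (acetyl axial, chloro equatorial): E = 1.22 kcal/mol; chair II (acetyl equatorial, chloro axial): E = 0.50 kcal/mol.
ΔG = 0.72 kcal/mol between the two chairs.
K = exp(ΔG/RT) with R = 1.987×10⁻³ kcal mol⁻¹ K⁻¹ and T = 371 K gives K ≈ 2.66.
Fraction in the lower-energy chair = K/(K+1) = 72.6%.

72.6%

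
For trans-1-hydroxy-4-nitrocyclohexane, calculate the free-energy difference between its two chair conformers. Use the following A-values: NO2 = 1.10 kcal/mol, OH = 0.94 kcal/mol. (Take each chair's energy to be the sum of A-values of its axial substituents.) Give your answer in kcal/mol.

2.04 kcal/mol

C1 and C4 have opposite parity, so for the trans isomer the two substituents are e,e in one chair and a,a in the other.
Chair I (nitro axial, hydroxyl axial): E = 2.04 kcal/mol.
Chair II (nitro equatorial, hydroxyl equatorial): E = 0.00 kcal/mol.
ΔE = 2.04 − 0.00 = 2.04 kcal/mol; chair II is more stable.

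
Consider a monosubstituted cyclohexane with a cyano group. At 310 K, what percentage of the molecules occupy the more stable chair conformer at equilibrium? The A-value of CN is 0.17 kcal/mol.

56.9%

One chair has the cyano group axial (E = 0.17 kcal/mol) and the other has it equatorial (E = 0).
ΔG = 0.17 kcal/mol between the two chairs.
K = exp(ΔG/RT) with R = 1.987×10⁻³ kcal mol⁻¹ K⁻¹ and T = 310 K gives K ≈ 1.32.
Fraction in the lower-energy chair = K/(K+1) = 56.9%.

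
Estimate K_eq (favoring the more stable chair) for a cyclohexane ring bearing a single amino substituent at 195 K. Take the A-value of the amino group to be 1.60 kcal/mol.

K ≈ 62.1

One chair has the amino group axial (E = 1.60 kcal/mol) and the other has it equatorial (E = 0).
ΔG = 1.60 kcal/mol between the two chairs.
K = exp(ΔG/RT) with R = 1.987×10⁻³ kcal mol⁻¹ K⁻¹ and T = 195 K gives K ≈ 62.1.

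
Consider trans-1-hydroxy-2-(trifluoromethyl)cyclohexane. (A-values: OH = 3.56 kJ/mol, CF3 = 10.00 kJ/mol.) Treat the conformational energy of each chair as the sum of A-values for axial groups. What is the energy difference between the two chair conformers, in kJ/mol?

13.56 kJ/mol

C1 and C2 have opposite parity, so for the trans isomer the two substituents are e,e in one chair and a,a in the other.
Chair I (hydroxyl axial, trifluoromethyl axial): E = 13.56 kJ/mol.
Chair II (hydroxyl equatorial, trifluoromethyl equatorial): E = 0.00 kJ/mol.
ΔE = 13.56 − 0.00 = 13.56 kJ/mol; chair II is more stable.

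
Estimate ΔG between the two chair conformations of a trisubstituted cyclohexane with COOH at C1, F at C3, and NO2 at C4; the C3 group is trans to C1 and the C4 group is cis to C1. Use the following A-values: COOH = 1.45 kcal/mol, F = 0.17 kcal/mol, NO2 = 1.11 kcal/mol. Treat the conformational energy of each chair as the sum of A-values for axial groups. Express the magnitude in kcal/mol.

0.17 kcal/mol

Chair I (carboxyl axial, fluoro equatorial, nitro equatorial): E = 1.45 kcal/mol.
Chair II (carboxyl equatorial, fluoro axial, nitro axial): E = 1.28 kcal/mol.
ΔE = 1.45 − 1.28 = 0.17 kcal/mol; chair II is more stable.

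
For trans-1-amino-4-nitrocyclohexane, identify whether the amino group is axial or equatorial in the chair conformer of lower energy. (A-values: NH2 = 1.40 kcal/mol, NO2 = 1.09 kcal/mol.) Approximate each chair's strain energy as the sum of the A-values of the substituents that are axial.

C1 and C4 have opposite parity, so for the trans isomer the two substituents are e,e in one chair and a,a in the other.
Chair I (amino axial, nitro axial): E = 2.49 kcal/mol.
Chair II (amino equatorial, nitro equatorial): E = 0.00 kcal/mol.
Chair II is the more stable (lower-energy) conformer, and in that chair the amino group is equatorial.

equatorial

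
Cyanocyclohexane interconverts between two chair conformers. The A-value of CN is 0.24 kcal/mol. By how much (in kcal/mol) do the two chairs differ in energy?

A monosubstituted cyclohexane has one chair with the cyano group axial (E = A = 0.24 kcal/mol) and one with it equatorial (E = 0).
ΔE = 0.24 − 0 = 0.24 kcal/mol.

0.24 kcal/mol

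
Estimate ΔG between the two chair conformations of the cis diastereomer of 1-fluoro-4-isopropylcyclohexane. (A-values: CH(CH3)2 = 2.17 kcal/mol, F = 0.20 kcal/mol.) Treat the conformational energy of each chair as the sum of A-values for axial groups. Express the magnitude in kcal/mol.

C1 and C4 have opposite parity, so for the cis isomer the two substituents are one axial and one equatorial in each chair.
Chair I (isopropyl axial, fluoro equatorial): E = 2.17 kcal/mol.
Chair II (isopropyl equatorial, fluoro axial): E = 0.20 kcal/mol.
ΔE = 2.17 − 0.20 = 1.97 kcal/mol; chair II is more stable.

1.97 kcal/mol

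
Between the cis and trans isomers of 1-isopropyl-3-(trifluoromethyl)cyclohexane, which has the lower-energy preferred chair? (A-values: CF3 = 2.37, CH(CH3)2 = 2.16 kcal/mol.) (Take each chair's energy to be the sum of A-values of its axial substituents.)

cis

At 1,3 positions (parity same): cis → (e,e or a,a); trans → (a,e or e,a).
Best chair for cis: E = 0.00 kcal/mol; best chair for trans: E = 2.16 kcal/mol.
The cis isomer is lower by 2.16 kcal/mol.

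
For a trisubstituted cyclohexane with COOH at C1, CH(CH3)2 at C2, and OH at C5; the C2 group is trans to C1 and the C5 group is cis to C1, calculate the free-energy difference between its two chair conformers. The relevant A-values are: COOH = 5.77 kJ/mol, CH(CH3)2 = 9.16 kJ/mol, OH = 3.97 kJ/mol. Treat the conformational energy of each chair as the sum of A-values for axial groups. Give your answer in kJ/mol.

Chair I (carboxyl axial, isopropyl axial, hydroxyl axial): E = 18.90 kJ/mol.
Chair II (carboxyl equatorial, isopropyl equatorial, hydroxyl equatorial): E = 0.00 kJ/mol.
ΔE = 18.90 − 0.00 = 18.90 kJ/mol; chair II is more stable.

18.90 kJ/mol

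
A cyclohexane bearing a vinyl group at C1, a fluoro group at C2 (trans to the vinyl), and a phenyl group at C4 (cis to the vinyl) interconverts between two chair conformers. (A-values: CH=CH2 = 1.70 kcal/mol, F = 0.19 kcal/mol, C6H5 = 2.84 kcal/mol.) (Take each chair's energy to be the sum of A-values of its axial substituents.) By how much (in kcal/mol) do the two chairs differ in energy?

Chair I (vinyl axial, fluoro axial, phenyl equatorial): E = 1.89 kcal/mol.
Chair II (vinyl equatorial, fluoro equatorial, phenyl axial): E = 2.84 kcal/mol.
ΔE = 2.84 − 1.89 = 0.95 kcal/mol; chair I is more stable.

0.95 kcal/mol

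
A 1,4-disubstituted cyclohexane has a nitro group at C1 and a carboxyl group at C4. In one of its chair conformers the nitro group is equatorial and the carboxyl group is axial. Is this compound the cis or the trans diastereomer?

C1 and C4 have opposite parity, so their axial bonds point in opposite directions.
With opposite-parity carbons, two substituents on the same face are one axial and one equatorial; opposite faces give both axial or both equatorial.
Here the groups are equatorial/axial → same face → cis.

cis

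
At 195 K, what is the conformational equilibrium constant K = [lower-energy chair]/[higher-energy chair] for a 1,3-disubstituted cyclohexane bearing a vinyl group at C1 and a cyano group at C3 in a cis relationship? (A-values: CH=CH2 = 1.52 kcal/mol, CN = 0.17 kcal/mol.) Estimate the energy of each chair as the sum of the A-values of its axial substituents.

C1 and C3 have the same parity, so for the cis isomer the two substituents are e,e in one chair and a,a in the other.
Chair I (vinyl axial, cyano axial): E = 1.69 kcal/mol; chair II (vinyl equatorial, cyano equatorial): E = 0.00 kcal/mol.
ΔG = 1.69 kcal/mol between the two chairs.
K = exp(ΔG/RT) with R = 1.987×10⁻³ kcal mol⁻¹ K⁻¹ and T = 195 K gives K ≈ 78.4.

K ≈ 78.4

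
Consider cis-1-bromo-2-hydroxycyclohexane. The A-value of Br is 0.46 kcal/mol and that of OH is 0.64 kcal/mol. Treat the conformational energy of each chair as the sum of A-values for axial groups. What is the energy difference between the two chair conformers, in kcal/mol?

0.18 kcal/mol

C1 and C2 have opposite parity, so for the cis isomer the two substituents are one axial and one equatorial in each chair.
Chair I (bromo axial, hydroxyl equatorial): E = 0.46 kcal/mol.
Chair II (bromo equatorial, hydroxyl axial): E = 0.64 kcal/mol.
ΔE = 0.64 − 0.46 = 0.18 kcal/mol; chair I is more stable.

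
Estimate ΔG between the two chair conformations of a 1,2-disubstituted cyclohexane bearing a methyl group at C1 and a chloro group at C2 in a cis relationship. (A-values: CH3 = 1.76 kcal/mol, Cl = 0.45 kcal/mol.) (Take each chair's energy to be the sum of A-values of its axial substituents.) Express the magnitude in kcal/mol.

1.31 kcal/mol

C1 and C2 have opposite parity, so for the cis isomer the two substituents are one axial and one equatorial in each chair.
Chair I (methyl axial, chloro equatorial): E = 1.76 kcal/mol.
Chair II (methyl equatorial, chloro axial): E = 0.45 kcal/mol.
ΔE = 1.76 − 0.45 = 1.31 kcal/mol; chair II is more stable.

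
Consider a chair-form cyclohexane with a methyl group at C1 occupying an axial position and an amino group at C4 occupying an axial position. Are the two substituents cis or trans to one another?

C1 and C4 have opposite parity, so their axial bonds point in opposite directions.
With opposite-parity carbons, two substituents on the same face are one axial and one equatorial; opposite faces give both axial or both equatorial.
Here the groups are axial/axial → opposite face → trans.

trans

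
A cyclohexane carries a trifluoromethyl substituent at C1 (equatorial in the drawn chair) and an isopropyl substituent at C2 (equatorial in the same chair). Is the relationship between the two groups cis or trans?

C1 and C2 have opposite parity, so their axial bonds point in opposite directions.
With opposite-parity carbons, two substituents on the same face are one axial and one equatorial; opposite faces give both axial or both equatorial.
Here the groups are equatorial/equatorial → opposite face → trans.

trans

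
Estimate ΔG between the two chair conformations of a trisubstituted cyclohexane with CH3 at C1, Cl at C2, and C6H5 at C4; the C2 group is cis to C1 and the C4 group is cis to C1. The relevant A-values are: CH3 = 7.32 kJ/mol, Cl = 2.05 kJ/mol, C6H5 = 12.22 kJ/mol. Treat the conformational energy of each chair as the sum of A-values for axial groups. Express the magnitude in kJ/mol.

Chair I (methyl axial, chloro equatorial, phenyl equatorial): E = 7.32 kJ/mol.
Chair II (methyl equatorial, chloro axial, phenyl axial): E = 14.27 kJ/mol.
ΔE = 14.27 − 7.32 = 6.95 kJ/mol; chair I is more stable.

6.95 kJ/mol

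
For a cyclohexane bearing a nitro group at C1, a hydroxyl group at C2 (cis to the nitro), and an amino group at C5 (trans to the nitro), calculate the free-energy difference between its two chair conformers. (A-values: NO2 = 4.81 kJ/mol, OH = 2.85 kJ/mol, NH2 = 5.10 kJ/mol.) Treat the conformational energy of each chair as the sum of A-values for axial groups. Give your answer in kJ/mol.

3.14 kJ/mol

Chair I (nitro axial, hydroxyl equatorial, amino equatorial): E = 4.81 kJ/mol.
Chair II (nitro equatorial, hydroxyl axial, amino axial): E = 7.95 kJ/mol.
ΔE = 7.95 − 4.81 = 3.14 kJ/mol; chair I is more stable.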